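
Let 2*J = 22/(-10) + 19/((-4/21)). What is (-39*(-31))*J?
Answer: -2465151/40 ≈ -61629.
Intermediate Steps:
J = -2039/40 (J = (22/(-10) + 19/((-4/21)))/2 = (22*(-⅒) + 19/((-4*1/21)))/2 = (-11/5 + 19/(-4/21))/2 = (-11/5 + 19*(-21/4))/2 = (-11/5 - 399/4)/2 = (½)*(-2039/20) = -2039/40 ≈ -50.975)
(-39*(-31))*J = -39*(-31)*(-2039/40) = 1209*(-2039/40) = -2465151/40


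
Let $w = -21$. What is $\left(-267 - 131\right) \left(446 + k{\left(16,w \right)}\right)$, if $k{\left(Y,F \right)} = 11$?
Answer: $-181886$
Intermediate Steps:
$\left(-267 - 131\right) \left(446 + k{\left(16,w \right)}\right) = \left(-267 - 131\right) \left(446 + 11\right) = \left(-398\right) 457 = -181886$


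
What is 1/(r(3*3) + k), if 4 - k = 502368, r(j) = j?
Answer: -1/502355 ≈ -1.9906e-6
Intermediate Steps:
k = -502364 (k = 4 - 1*502368 = 4 - 502368 = -502364)
1/(r(3*3) + k) = 1/(3*3 - 502364) = 1/(9 - 502364) = 1/(-502355) = -1/502355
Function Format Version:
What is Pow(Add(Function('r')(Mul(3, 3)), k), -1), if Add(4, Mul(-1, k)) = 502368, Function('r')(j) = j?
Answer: Rational(-1, 502355) ≈ -1.9906e-6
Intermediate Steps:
k = -502364 (k = Add(4, Mul(-1, 502368)) = Add(4, -502368) = -502364)
Pow(Add(Function('r')(Mul(3, 3)), k), -1) = Pow(Add(Mul(3, 3), -502364), -1) = Pow(Add(9, -502364), -1) = Pow(-502355, -1) = Rational(-1, 502355)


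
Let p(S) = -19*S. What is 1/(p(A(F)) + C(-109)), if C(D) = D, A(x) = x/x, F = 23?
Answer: -1/128 ≈ -0.0078125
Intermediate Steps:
A(x) = 1
1/(p(A(F)) + C(-109)) = 1/(-19*1 - 109) = 1/(-19 - 109) = 1/(-128) = -1/128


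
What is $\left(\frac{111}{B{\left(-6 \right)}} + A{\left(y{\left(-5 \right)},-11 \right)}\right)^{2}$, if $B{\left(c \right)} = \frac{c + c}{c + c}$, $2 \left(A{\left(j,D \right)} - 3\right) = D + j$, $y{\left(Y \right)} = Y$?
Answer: $11236$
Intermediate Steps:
$A{\left(j,D \right)} = 3 + \frac{D}{2} + \frac{j}{2}$ ($A{\left(j,D \right)} = 3 + \frac{D + j}{2} = 3 + \left(\frac{D}{2} + \frac{j}{2}\right) = 3 + \frac{D}{2} + \frac{j}{2}$)
$B{\left(c \right)} = 1$ ($B{\left(c \right)} = \frac{2 c}{2 c} = 2 c \frac{1}{2 c} = 1$)
$\left(\frac{111}{B{\left(-6 \right)}} + A{\left(y{\left(-5 \right)},-11 \right)}\right)^{2} = \left(\frac{111}{1} + \left(3 + \frac{1}{2} \left(-11\right) + \frac{1}{2} \left(-5\right)\right)\right)^{2} = \left(111 \cdot 1 - 5\right)^{2} = \left(111 - 5\right)^{2} = 106^{2} = 11236$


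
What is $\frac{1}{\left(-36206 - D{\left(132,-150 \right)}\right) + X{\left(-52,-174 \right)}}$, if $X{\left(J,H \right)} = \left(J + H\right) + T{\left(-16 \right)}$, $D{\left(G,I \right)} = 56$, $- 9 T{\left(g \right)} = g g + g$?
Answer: $- \frac{3}{109544} \approx -2.7386 \cdot 10^{-5}$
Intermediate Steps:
$T{\left(g \right)} = - \frac{g}{9} - \frac{g^{2}}{9}$ ($T{\left(g \right)} = - \frac{g g + g}{9} = - \frac{g^{2} + g}{9} = - \frac{g + g^{2}}{9} = - \frac{g}{9} - \frac{g^{2}}{9}$)
$X{\left(J,H \right)} = - \frac{80}{3} + H + J$ ($X{\left(J,H \right)} = \left(J + H\right) - - \frac{16 \left(1 - 16\right)}{9} = \left(H + J\right) - \left(- \frac{16}{9}\right) \left(-15\right) = \left(H + J\right) - \frac{80}{3} = - \frac{80}{3} + H + J$)
$\frac{1}{\left(-36206 - D{\left(132,-150 \right)}\right) + X{\left(-52,-174 \right)}} = \frac{1}{\left(-36206 - 56\right) - \frac{758}{3}} = \frac{1}{-36262 - \frac{758}{3}} = \frac{1}{- \frac{109544}{3}} = - \frac{3}{109544}$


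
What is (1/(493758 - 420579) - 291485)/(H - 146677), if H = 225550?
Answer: -21330580814/5771847267 ≈ -3.6956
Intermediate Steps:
(1/(493758 - 420579) - 291485)/(H - 146677) = (1/(493758 - 420579) - 291485)/(225550 - 146677) = (1/73179 - 291485)/78873 = (1/73179 - 291485)*(1/78873) = -21330580814/73179*1/78873 = -21330580814/5771847267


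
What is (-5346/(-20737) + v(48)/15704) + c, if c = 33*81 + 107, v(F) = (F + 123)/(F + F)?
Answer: 28972854014777/10420923136 ≈ 2780.3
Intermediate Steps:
v(F) = (123 + F)/(2*F) (v(F) = (123 + F)/((2*F)) = (123 + F)*(1/(2*F)) = (123 + F)/(2*F))
c = 2780 (c = 2673 + 107 = 2780)
(-5346/(-20737) + v(48)/15704) + c = (-5346/(-20737) + ((½)*(123 + 48)/48)/15704) + 2780 = (-5346*(-1/20737) + ((½)*(1/48)*171)*(1/15704)) + 2780 = (5346/20737 + (57/32)*(1/15704)) + 2780 = (5346/20737 + 57/502528) + 2780 = 2687696697/10420923136 + 2780 = 28972854014777/10420923136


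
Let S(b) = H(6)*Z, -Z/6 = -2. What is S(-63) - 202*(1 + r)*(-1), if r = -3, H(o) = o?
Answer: -332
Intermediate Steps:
Z = 12 (Z = -6*(-2) = 12)
S(b) = 72 (S(b) = 6*12 = 72)
S(-63) - 202*(1 + r)*(-1) = 72 - 202*(1 - 3)*(-1) = 72 - 202*(-2*(-1)) = 72 - 202*2 = 72 - 1*404 = 72 - 404 = -332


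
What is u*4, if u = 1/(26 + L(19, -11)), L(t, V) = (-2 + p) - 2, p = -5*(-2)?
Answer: 1/8 ≈ 0.12500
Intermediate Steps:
p = 10
L(t, V) = 6 (L(t, V) = (-2 + 10) - 2 = 8 - 2 = 6)
u = 1/32 (u = 1/(26 + 6) = 1/32 ≈ 0.031250)
u*4 = (1/32)*4 = 1/8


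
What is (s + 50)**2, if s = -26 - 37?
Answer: 169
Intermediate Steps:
s = -63
(s + 50)**2 = (-63 + 50)**2 = (-13)**2 = 169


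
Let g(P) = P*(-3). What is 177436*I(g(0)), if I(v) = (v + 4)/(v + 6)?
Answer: 354872/3 ≈ 1.1829e+5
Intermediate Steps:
g(P) = -3*P
I(v) = (4 + v)/(6 + v)
177436*I(g(0)) = 177436*((4 - 3*0)/(6 - 3*0)) = 177436*((4 + 0)/(6 + 0)) = 177436*(4/6) = 177436*((⅙)*4) = 177436*(⅔) = 354872/3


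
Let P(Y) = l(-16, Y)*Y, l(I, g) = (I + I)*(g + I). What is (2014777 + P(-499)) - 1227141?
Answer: -7435884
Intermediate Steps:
l(I, g) = 2*I*(I + g) (l(I, g) = (2*I)*(I + g) = 2*I*(I + g))
P(Y) = Y*(512 - 32*Y) (P(Y) = (2*(-16)*(-16 + Y))*Y = (512 - 32*Y)*Y = Y*(512 - 32*Y))
(2014777 + P(-499)) - 1227141 = (2014777 + 32*(-499)*(16 - 1*(-499))) - 1227141 = (2014777 + 32*(-499)*(16 + 499)) - 1227141 = (2014777 + 32*(-499)*515) - 1227141 = (2014777 - 8223520) - 1227141 = -6208743 - 1227141 = -7435884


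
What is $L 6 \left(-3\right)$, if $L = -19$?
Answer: $342$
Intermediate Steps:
$L 6 \left(-3\right) = \left(-19\right) 6 \left(-3\right) = \left(-114\right) \left(-3\right) = 342$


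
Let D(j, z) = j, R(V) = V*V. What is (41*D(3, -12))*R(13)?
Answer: 20787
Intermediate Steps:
R(V) = V²
(41*D(3, -12))*R(13) = (41*3)*13² = 123*169 = 20787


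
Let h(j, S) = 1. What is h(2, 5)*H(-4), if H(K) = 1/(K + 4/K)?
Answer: -⅕ ≈ -0.20000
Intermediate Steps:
h(2, 5)*H(-4) = 1*(-4/(4 + (-4)²)) = 1*(-4/(4 + 16)) = 1*(-4/20) = 1*(-4*1/20) = 1*(-⅕) = -⅕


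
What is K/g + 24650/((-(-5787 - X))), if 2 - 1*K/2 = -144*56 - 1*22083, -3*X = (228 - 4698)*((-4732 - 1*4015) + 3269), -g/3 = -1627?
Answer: 163898760128/13270516491 ≈ 12.351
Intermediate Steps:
g = 4881 (g = -3*(-1627) = 4881)
X = -8162220 (X = -(228 - 4698)*((-4732 - 1*4015) + 3269)/3 = -(-1490)*((-4732 - 4015) + 3269) = -(-1490)*(-8747 + 3269) = -(-1490)*(-5478) = -1/3*24486660 = -8162220)
K = 60298 (K = 4 - 2*(-144*56 - 1*22083) = 4 - 2*(-8064 - 22083) = 4 - 2*(-30147) = 4 + 60294 = 60298)
K/g + 24650/((-(-5787 - X))) = 60298/4881 + 24650/((-(-5787 - 1*(-8162220)))) = 60298*(1/4881) + 24650/((-(-5787 + 8162220))) = 60298/4881 + 24650/((-1*8156433)) = 60298/4881 + 24650/(-8156433) = 60298/4881 + 24650*(-1/8156433) = 60298/4881 - 24650/8156433 = 163898760128/13270516491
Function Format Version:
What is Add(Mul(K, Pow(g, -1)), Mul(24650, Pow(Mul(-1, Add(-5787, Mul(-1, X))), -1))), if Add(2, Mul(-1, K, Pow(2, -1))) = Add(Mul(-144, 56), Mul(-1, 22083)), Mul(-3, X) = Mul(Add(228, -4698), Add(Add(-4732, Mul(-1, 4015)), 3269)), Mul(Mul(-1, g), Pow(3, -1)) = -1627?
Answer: Rational(163898760128, 13270516491) ≈ 12.351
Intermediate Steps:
g = 4881 (g = Mul(-3, -1627) = 4881)
X = -8162220 (X = Mul(Rational(-1, 3), Mul(Add(228, -4698), Add(Add(-4732, Mul(-1, 4015)), 3269))) = Mul(Rational(-1, 3), Mul(-4470, Add(Add(-4732, -4015), 3269))) = Mul(Rational(-1, 3), Mul(-4470, Add(-8747, 3269))) = Mul(Rational(-1, 3), Mul(-4470, -5478)) = Mul(Rational(-1, 3), 24486660) = -8162220)
K = 60298 (K = Add(4, Mul(-2, Add(Mul(-144, 56), Mul(-1, 22083)))) = Add(4, Mul(-2, Add(-8064, -22083))) = Add(4, Mul(-2, -30147)) = Add(4, 60294) = 60298)
Add(Mul(K, Pow(g, -1)), Mul(24650, Pow(Mul(-1, Add(-5787, Mul(-1, X))), -1))) = Add(Mul(60298, Pow(4881, -1)), Mul(24650, Pow(Mul(-1, Add(-5787, Mul(-1, -8162220))), -1))) = Add(Mul(60298, Rational(1, 4881)), Mul(24650, Pow(Mul(-1, Add(-5787, 8162220)), -1))) = Add(Rational(60298, 4881), Mul(24650, Pow(Mul(-1, 8156433), -1))) = Add(Rational(60298, 4881), Mul(24650, Pow(-8156433, -1))) = Add(Rational(60298, 4881), Mul(24650, Rational(-1, 8156433))) = Add(Rational(60298, 4881), Rational(-24650, 8156433)) = Rational(163898760128, 13270516491)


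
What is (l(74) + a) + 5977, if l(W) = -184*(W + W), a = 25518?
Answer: 4263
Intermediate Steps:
l(W) = -368*W
(l(74) + a) + 5977 = (-368*74 + 25518) + 5977 = (-27232 + 25518) + 5977 = -1714 + 5977 = 4263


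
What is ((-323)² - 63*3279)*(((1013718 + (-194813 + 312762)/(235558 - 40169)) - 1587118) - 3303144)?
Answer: 77446105258575416/195389 ≈ 3.9637e+11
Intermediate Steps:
((-323)² - 63*3279)*(((1013718 + (-194813 + 312762)/(235558 - 40169)) - 1587118) - 3303144) = (104329 - 206577)*(((1013718 + 117949/195389) - 1587118) - 3303144) = -102248*(((1013718 + 117949*(1/195389)) - 1587118) - 3303144) = -102248*(((1013718 + 117949/195389) - 1587118) - 3303144) = -102248*((198069464251/195389 - 1587118) - 3303144) = -102248*(-112035934651/195389 - 3303144) = -102248*(-757433937667/195389) = 77446105258575416/195389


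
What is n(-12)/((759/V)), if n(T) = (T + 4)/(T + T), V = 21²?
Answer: 49/253 ≈ 0.19368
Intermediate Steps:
V = 441
n(T) = (4 + T)/(2*T) (n(T) = (4 + T)/((2*T)) = (4 + T)*(1/(2*T)) = (4 + T)/(2*T))
n(-12)/((759/V)) = ((½)*(4 - 12)/(-12))/((759/441)) = ((½)*(-1/12)*(-8))/((759*(1/441))) = 1/(3*(253/147)) = (⅓)*(147/253) = 49/253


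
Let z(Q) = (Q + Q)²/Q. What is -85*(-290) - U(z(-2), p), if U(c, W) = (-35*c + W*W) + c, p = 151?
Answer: 1577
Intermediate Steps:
z(Q) = 4*Q (z(Q) = (2*Q)²/Q = (4*Q²)/Q = 4*Q)
U(c, W) = W² - 34*c (U(c, W) = (-35*c + W²) + c = (W² - 35*c) + c = W² - 34*c)
-85*(-290) - U(z(-2), p) = -85*(-290) - (151² - 136*(-2)) = 24650 - (22801 - 34*(-8)) = 24650 - (22801 + 272) = 24650 - 1*23073 = 24650 - 23073 = 1577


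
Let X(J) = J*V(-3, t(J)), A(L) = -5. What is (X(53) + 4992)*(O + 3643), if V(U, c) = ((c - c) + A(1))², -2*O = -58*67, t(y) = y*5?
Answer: 35286762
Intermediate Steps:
t(y) = 5*y
O = 1943 (O = -(-29)*67 = -½*(-3886) = 1943)
V(U, c) = 25 (V(U, c) = ((c - c) - 5)² = (0 - 5)² = (-5)² = 25)
X(J) = 25*J (X(J) = J*25 = 25*J)
(X(53) + 4992)*(O + 3643) = (25*53 + 4992)*(1943 + 3643) = (1325 + 4992)*5586 = 6317*5586 = 35286762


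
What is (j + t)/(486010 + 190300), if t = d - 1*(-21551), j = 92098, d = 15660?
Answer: 129309/676310 ≈ 0.19120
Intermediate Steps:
t = 37211 (t = 15660 - 1*(-21551) = 15660 + 21551 = 37211)
(j + t)/(486010 + 190300) = (92098 + 37211)/(486010 + 190300) = 129309/676310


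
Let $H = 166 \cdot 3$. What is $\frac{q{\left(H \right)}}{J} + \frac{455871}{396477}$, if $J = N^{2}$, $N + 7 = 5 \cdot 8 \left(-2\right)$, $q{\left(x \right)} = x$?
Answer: $\frac{135108635}{111145719} \approx 1.2156$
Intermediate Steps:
$H = 498$
$N = -87$ ($N = -7 + 5 \cdot 8 \left(-2\right) = -7 + 40 \left(-2\right) = -7 - 80 = -87$)
$J = 7569$ ($J = \left(-87\right)^{2} = 7569$)
$\frac{q{\left(H \right)}}{J} + \frac{455871}{396477} = \frac{498}{7569} + \frac{455871}{396477} = 498 \cdot \frac{1}{7569} + 455871 \cdot \frac{1}{396477} = \frac{166}{2523} + \frac{151957}{132159} = \frac{135108635}{111145719}$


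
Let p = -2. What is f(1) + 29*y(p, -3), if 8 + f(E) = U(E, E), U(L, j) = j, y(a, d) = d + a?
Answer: -152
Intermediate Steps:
y(a, d) = a + d
f(E) = -8 + E
f(1) + 29*y(p, -3) = (-8 + 1) + 29*(-2 - 3) = -7 + 29*(-5) = -7 - 145 = -152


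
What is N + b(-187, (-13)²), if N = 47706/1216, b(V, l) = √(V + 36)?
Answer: 23853/608 + I*√151 ≈ 39.232 + 12.288*I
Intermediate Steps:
b(V, l) = √(36 + V)
N = 23853/608 (N = 47706*(1/1216) = 23853/608 ≈ 39.232)
N + b(-187, (-13)²) = 23853/608 + √(36 - 187) = 23853/608 + √(-151) = 23853/608 + I*√151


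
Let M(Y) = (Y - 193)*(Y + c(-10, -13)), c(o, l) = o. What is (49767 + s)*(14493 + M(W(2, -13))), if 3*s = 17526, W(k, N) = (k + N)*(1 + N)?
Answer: 392099059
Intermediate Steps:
W(k, N) = (1 + N)*(N + k) (W(k, N) = (N + k)*(1 + N) = (1 + N)*(N + k))
s = 5842 (s = (⅓)*17526 = 5842)
M(Y) = (-193 + Y)*(-10 + Y) (M(Y) = (Y - 193)*(Y - 10) = (-193 + Y)*(-10 + Y))
(49767 + s)*(14493 + M(W(2, -13))) = (49767 + 5842)*(14493 + (1930 + (-13 + 2 + (-13)² - 13*2)² - 203*(-13 + 2 + (-13)² - 13*2))) = 55609*(14493 + (1930 + (-13 + 2 + 169 - 26)² - 203*(-13 + 2 + 169 - 26))) = 55609*(14493 + (1930 + 132² - 203*132)) = 55609*(14493 + (1930 + 17424 - 26796)) = 55609*(14493 - 7442) = 55609*7051 = 392099059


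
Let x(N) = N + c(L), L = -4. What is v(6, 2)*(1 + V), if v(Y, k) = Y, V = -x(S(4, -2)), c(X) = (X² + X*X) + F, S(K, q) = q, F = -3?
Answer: -156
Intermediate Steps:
c(X) = -3 + 2*X² (c(X) = (X² + X*X) - 3 = (X² + X²) - 3 = 2*X² - 3 = -3 + 2*X²)
x(N) = 29 + N (x(N) = N + (-3 + 2*(-4)²) = N + (-3 + 2*16) = N + (-3 + 32) = N + 29 = 29 + N)
V = -27 (V = -(29 - 2) = -1*27 = -27)
v(6, 2)*(1 + V) = 6*(1 - 27) = 6*(-26) = -156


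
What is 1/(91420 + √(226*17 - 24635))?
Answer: 91420/8357637193 - I*√20793/8357637193 ≈ 1.0939e-5 - 1.7253e-8*I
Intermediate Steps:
1/(91420 + √(226*17 - 24635)) = 1/(91420 + √(3842 - 24635)) = 1/(91420 + √(-20793)) = 1/(91420 + I*√20793)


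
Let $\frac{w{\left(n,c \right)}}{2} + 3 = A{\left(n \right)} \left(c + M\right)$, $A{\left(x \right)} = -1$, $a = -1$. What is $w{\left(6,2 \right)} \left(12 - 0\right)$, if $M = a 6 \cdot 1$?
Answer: $24$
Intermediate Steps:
$M = -6$ ($M = \left(-1\right) 6 \cdot 1 = \left(-6\right) 1 = -6$)
$w{\left(n,c \right)} = 6 - 2 c$ ($w{\left(n,c \right)} = -6 + 2 \left(- (c - 6)\right) = -6 + 2 \left(- (-6 + c)\right) = -6 + 2 \left(6 - c\right) = -6 - \left(-12 + 2 c\right) = 6 - 2 c$)
$w{\left(6,2 \right)} \left(12 - 0\right) = \left(6 - 4\right) \left(12 - 0\right) = \left(6 - 4\right) \left(12 + \left(4 - 4\right)\right) = 2 \left(12 + 0\right) = 2 \cdot 12 = 24$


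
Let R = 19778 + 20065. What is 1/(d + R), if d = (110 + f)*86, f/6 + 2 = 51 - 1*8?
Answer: 1/70459 ≈ 1.4193e-5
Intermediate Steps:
f = 246 (f = -12 + 6*(51 - 1*8) = -12 + 6*(51 - 8) = -12 + 6*43 = -12 + 258 = 246)
d = 30616 (d = (110 + 246)*86 = 356*86 = 30616)
R = 39843
1/(d + R) = 1/(30616 + 39843) = 1/70459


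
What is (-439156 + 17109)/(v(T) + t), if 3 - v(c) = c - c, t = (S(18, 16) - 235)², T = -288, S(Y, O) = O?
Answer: -422047/47964 ≈ -8.7992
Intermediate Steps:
t = 47961 (t = (16 - 235)² = (-219)² = 47961)
v(c) = 3 (v(c) = 3 - (c - c) = 3 - 1*0 = 3 + 0 = 3)
(-439156 + 17109)/(v(T) + t) = (-439156 + 17109)/(3 + 47961) = -422047/47964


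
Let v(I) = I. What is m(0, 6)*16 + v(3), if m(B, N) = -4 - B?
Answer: -61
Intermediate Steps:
m(0, 6)*16 + v(3) = (-4 - 1*0)*16 + 3 = (-4 + 0)*16 + 3 = -4*16 + 3 = -64 + 3 = -61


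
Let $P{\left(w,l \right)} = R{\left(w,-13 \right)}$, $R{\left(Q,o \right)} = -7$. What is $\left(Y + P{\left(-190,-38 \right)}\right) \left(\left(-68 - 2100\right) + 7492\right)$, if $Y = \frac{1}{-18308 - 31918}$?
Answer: $- \frac{85083086}{2283} \approx -37268.0$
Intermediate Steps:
$P{\left(w,l \right)} = -7$
$Y = - \frac{1}{50226}$ ($Y = \frac{1}{-50226} = - \frac{1}{50226} \approx -1.991 \cdot 10^{-5}$)
$\left(Y + P{\left(-190,-38 \right)}\right) \left(\left(-68 - 2100\right) + 7492\right) = \left(- \frac{1}{50226} - 7\right) \left(\left(-68 - 2100\right) + 7492\right) = - \frac{351583 \left(\left(-68 - 2100\right) + 7492\right)}{50226} = - \frac{351583 \left(-2168 + 7492\right)}{50226} = \left(- \frac{351583}{50226}\right) 5324 = - \frac{85083086}{2283}$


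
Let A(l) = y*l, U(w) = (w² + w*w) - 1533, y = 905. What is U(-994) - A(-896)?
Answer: 2785419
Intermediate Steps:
U(w) = -1533 + 2*w² (U(w) = (w² + w²) - 1533 = 2*w² - 1533 = -1533 + 2*w²)
A(l) = 905*l
U(-994) - A(-896) = (-1533 + 2*(-994)²) - 905*(-896) = (-1533 + 2*988036) - 1*(-810880) = (-1533 + 1976072) + 810880 = 1974539 + 810880 = 2785419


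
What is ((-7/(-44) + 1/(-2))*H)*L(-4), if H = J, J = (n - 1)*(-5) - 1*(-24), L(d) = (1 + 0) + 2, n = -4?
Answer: -2205/44 ≈ -50.114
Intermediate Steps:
L(d) = 3 (L(d) = 1 + 2 = 3)
J = 49 (J = (-4 - 1)*(-5) - 1*(-24) = -5*(-5) + 24 = 25 + 24 = 49)
H = 49
((-7/(-44) + 1/(-2))*H)*L(-4) = ((-7/(-44) + 1/(-2))*49)*3 = ((-7*(-1/44) + 1*(-½))*49)*3 = ((7/44 - ½)*49)*3 = -15/44*49*3 = -735/44*3 = -2205/44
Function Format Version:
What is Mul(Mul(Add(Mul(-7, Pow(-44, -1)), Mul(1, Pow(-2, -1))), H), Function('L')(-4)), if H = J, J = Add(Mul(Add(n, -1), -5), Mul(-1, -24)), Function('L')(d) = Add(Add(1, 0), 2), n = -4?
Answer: Rational(-2205, 44) ≈ -50.114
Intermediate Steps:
Function('L')(d) = 3 (Function('L')(d) = Add(1, 2) = 3)
J = 49 (J = Add(Mul(Add(-4, -1), -5), Mul(-1, -24)) = Add(Mul(-5, -5), 24) = Add(25, 24) = 49)
H = 49
Mul(Mul(Add(Mul(-7, Pow(-44, -1)), Mul(1, Pow(-2, -1))), H), Function('L')(-4)) = Mul(Mul(Add(Mul(-7, Pow(-44, -1)), Mul(1, Pow(-2, -1))), 49), 3) = Mul(Mul(Add(Mul(-7, Rational(-1, 44)), Mul(1, Rational(-1, 2))), 49), 3) = Mul(Mul(Add(Rational(7, 44), Rational(-1, 2)), 49), 3) = Mul(Mul(Rational(-15, 44), 49), 3) = Mul(Rational(-735, 44), 3) = Rational(-2205, 44)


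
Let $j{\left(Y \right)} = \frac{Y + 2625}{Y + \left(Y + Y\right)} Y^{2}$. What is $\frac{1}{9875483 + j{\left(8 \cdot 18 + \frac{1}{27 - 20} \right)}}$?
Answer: $\frac{147}{1471254457} \approx 9.9915 \cdot 10^{-8}$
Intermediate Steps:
$j{\left(Y \right)} = \frac{Y \left(2625 + Y\right)}{3}$ ($j{\left(Y \right)} = \frac{2625 + Y}{Y + 2 Y} Y^{2} = \frac{2625 + Y}{3 Y} Y^{2} = \frac{Y \left(2625 + Y\right)}{3}$)
$\frac{1}{9875483 + j{\left(8 \cdot 18 + \frac{1}{27 - 20} \right)}} = \frac{1}{9875483 + \frac{\left(8 \cdot 18 + \frac{1}{27 - 20}\right) \left(2625 + \left(8 \cdot 18 + \frac{1}{27 - 20}\right)\right)}{3}} = \frac{1}{9875483 + \frac{\left(144 + \frac{1}{7}\right) \left(2625 + \left(144 + \frac{1}{7}\right)\right)}{3}} = \frac{1}{9875483 + \frac{1}{3} \cdot \frac{1009}{7} \left(2625 + \frac{1009}{7}\right)} = \frac{1}{9875483 + \frac{1}{3} \cdot \frac{1009}{7} \cdot \frac{19384}{7}} = \frac{1}{9875483 + \frac{19558456}{147}} = \frac{1}{\frac{1471254457}{147}} = \frac{147}{1471254457}$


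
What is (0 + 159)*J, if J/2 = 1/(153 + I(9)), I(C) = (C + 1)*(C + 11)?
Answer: 318/353 ≈ 0.90085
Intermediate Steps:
I(C) = (1 + C)*(11 + C)
J = 2/353 (J = 2/(153 + (11 + 9² + 12*9)) = 2/(153 + (11 + 81 + 108)) = 2/(153 + 200) = 2/353 ≈ 0.0056657)
(0 + 159)*J = (0 + 159)*(2/353) = 159*(2/353) = 318/353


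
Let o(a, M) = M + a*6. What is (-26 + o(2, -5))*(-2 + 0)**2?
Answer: -76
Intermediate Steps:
o(a, M) = M + 6*a
(-26 + o(2, -5))*(-2 + 0)**2 = (-26 + (-5 + 6*2))*(-2 + 0)**2 = (-26 + (-5 + 12))*(-2)**2 = (-26 + 7)*4 = -19*4 = -76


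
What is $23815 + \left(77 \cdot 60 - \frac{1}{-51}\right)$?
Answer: $\frac{1450186}{51} \approx 28435.0$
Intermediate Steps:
$23815 + \left(77 \cdot 60 - \frac{1}{-51}\right) = 23815 + \left(4620 - - \frac{1}{51}\right) = 23815 + \left(4620 + \frac{1}{51}\right) = 23815 + \frac{235621}{51} = \frac{1450186}{51}$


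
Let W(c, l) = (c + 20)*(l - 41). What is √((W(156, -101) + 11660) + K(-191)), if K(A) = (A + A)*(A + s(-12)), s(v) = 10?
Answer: √55810 ≈ 236.24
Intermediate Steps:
W(c, l) = (-41 + l)*(20 + c) (W(c, l) = (20 + c)*(-41 + l) = (-41 + l)*(20 + c))
K(A) = 2*A*(10 + A) (K(A) = (A + A)*(A + 10) = (2*A)*(10 + A) = 2*A*(10 + A))
√((W(156, -101) + 11660) + K(-191)) = √(((-820 - 41*156 + 20*(-101) + 156*(-101)) + 11660) + 2*(-191)*(10 - 191)) = √(((-820 - 6396 - 2020 - 15756) + 11660) + 2*(-191)*(-181)) = √((-24992 + 11660) + 69142) = √(-13332 + 69142) = √55810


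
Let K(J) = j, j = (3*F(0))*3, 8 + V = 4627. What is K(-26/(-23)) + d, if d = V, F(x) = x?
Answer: 4619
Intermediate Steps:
V = 4619 (V = -8 + 4627 = 4619)
j = 0 (j = (3*0)*3 = 0*3 = 0)
d = 4619
K(J) = 0
K(-26/(-23)) + d = 0 + 4619 = 4619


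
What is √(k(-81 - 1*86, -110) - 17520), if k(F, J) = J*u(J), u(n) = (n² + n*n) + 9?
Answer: I*√2680510 ≈ 1637.2*I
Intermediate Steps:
u(n) = 9 + 2*n² (u(n) = (n² + n²) + 9 = 2*n² + 9 = 9 + 2*n²)
k(F, J) = J*(9 + 2*J²)
√(k(-81 - 1*86, -110) - 17520) = √(-110*(9 + 2*(-110)²) - 17520) = √(-110*(9 + 2*12100) - 17520) = √(-110*(9 + 24200) - 17520) = √(-110*24209 - 17520) = √(-2662990 - 17520) = √(-2680510) = I*√2680510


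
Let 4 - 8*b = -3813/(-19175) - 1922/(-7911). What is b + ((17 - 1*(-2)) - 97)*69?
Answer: -6530772352093/1213547400 ≈ -5381.6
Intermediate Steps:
b = 539754707/1213547400 (b = ½ - (-3813/(-19175) - 1922/(-7911))/8 = ½ - (-3813*(-1/19175) - 1922*(-1/7911))/8 = ½ - (3813/19175 + 1922/7911)/8 = ½ - ⅛*67018993/151693425 = ½ - 67018993/1213547400 = 539754707/1213547400 ≈ 0.44477)
b + ((17 - 1*(-2)) - 97)*69 = 539754707/1213547400 + ((17 - 1*(-2)) - 97)*69 = 539754707/1213547400 + ((17 + 2) - 97)*69 = 539754707/1213547400 + (19 - 97)*69 = 539754707/1213547400 - 78*69 = 539754707/1213547400 - 5382 = -6530772352093/1213547400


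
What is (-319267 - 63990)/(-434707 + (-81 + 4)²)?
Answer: 54751/61254 ≈ 0.89384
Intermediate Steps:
(-319267 - 63990)/(-434707 + (-81 + 4)²) = -383257/(-434707 + (-77)²) = -383257/(-434707 + 5929) = -383257/(-428778) = -383257*(-1/428778) = 54751/61254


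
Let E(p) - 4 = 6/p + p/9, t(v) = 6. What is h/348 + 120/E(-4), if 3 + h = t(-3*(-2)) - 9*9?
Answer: 124799/2146 ≈ 58.154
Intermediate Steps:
E(p) = 4 + 6/p + p/9 (E(p) = 4 + (6/p + p/9) = 4 + 6/p + p/9)
h = -78 (h = -3 + (6 - 9*9) = -3 + (6 - 81) = -3 - 75 = -78)
h/348 + 120/E(-4) = -78/348 + 120/(4 + 6/(-4) + (⅑)*(-4)) = -78*1/348 + 120/(4 + 6*(-¼) - 4/9) = -13/58 + 120/(4 - 3/2 - 4/9) = -13/58 + 120/(37/18) = -13/58 + 120*(18/37) = -13/58 + 2160/37 = 124799/2146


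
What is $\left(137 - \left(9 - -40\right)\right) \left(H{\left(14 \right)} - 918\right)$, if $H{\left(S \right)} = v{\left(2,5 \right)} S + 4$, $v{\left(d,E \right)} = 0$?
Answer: $-80432$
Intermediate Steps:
$H{\left(S \right)} = 4$ ($H{\left(S \right)} = 0 S + 4 = 0 + 4 = 4$)
$\left(137 - \left(9 - -40\right)\right) \left(H{\left(14 \right)} - 918\right) = \left(137 - \left(9 - -40\right)\right) \left(4 - 918\right) = \left(137 - \left(9 + 40\right)\right) \left(-914\right) = \left(137 - 49\right) \left(-914\right) = 88 \left(-914\right) = -80432$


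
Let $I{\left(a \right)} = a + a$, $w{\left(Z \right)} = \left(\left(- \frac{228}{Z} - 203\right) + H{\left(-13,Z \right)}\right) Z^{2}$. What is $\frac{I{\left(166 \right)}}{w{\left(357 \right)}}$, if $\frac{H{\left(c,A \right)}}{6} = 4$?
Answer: $- \frac{332}{22894767} \approx -1.4501 \cdot 10^{-5}$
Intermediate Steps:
$H{\left(c,A \right)} = 24$ ($H{\left(c,A \right)} = 6 \cdot 4 = 24$)
$w{\left(Z \right)} = Z^{2} \left(-179 - \frac{228}{Z}\right)$ ($w{\left(Z \right)} = \left(\left(- \frac{228}{Z} - 203\right) + 24\right) Z^{2} = \left(\left(-203 - \frac{228}{Z}\right) + 24\right) Z^{2} = \left(-179 - \frac{228}{Z}\right) Z^{2} = Z^{2} \left(-179 - \frac{228}{Z}\right)$)
$I{\left(a \right)} = 2 a$
$\frac{I{\left(166 \right)}}{w{\left(357 \right)}} = \frac{2 \cdot 166}{\left(-1\right) 357 \left(228 + 179 \cdot 357\right)} = \frac{332}{\left(-1\right) 357 \left(228 + 63903\right)} = \frac{332}{\left(-1\right) 357 \cdot 64131} = \frac{332}{-22894767} = 332 \left(- \frac{1}{22894767}\right) = - \frac{332}{22894767}$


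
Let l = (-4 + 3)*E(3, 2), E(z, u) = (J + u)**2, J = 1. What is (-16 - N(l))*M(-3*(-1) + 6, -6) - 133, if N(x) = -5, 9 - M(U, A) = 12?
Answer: -100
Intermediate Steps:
M(U, A) = -3 (M(U, A) = 9 - 1*12 = 9 - 12 = -3)
E(z, u) = (1 + u)**2
l = -9 (l = (-4 + 3)*(1 + 2)**2 = -1*3**2 = -1*9 = -9)
(-16 - N(l))*M(-3*(-1) + 6, -6) - 133 = (-16 - 1*(-5))*(-3) - 133 = (-16 + 5)*(-3) - 133 = -11*(-3) - 133 = 33 - 133 = -100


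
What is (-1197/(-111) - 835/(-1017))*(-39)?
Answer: -5676814/12543 ≈ -452.59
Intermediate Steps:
(-1197/(-111) - 835/(-1017))*(-39) = (-1197*(-1/111) - 835*(-1/1017))*(-39) = (399/37 + 835/1017)*(-39) = (436678/37629)*(-39) = -5676814/12543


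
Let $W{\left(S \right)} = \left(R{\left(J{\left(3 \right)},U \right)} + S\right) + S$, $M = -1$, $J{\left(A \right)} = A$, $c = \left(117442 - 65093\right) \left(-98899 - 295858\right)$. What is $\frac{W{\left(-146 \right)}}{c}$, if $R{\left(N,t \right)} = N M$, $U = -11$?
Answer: $\frac{295}{20665134193} \approx 1.4275 \cdot 10^{-8}$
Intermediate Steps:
$c = -20665134193$ ($c = 52349 \left(-394757\right) = -20665134193$)
$R{\left(N,t \right)} = - N$ ($R{\left(N,t \right)} = N \left(-1\right) = - N$)
$W{\left(S \right)} = -3 + 2 S$ ($W{\left(S \right)} = \left(\left(-1\right) 3 + S\right) + S = \left(-3 + S\right) + S = -3 + 2 S$)
$\frac{W{\left(-146 \right)}}{c} = \frac{-3 + 2 \left(-146\right)}{-20665134193} = \left(-3 - 292\right) \left(- \frac{1}{20665134193}\right) = \left(-295\right) \left(- \frac{1}{20665134193}\right) = \frac{295}{20665134193}$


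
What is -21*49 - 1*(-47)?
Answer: -982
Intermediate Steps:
-21*49 - 1*(-47) = -1029 + 47 = -982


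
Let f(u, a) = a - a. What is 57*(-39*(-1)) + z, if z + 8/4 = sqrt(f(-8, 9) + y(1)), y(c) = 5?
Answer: 2221 + sqrt(5) ≈ 2223.2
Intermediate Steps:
f(u, a) = 0
z = -2 + sqrt(5) (z = -2 + sqrt(0 + 5) = -2 + sqrt(5) ≈ 0.23607)
57*(-39*(-1)) + z = 57*(-39*(-1)) + (-2 + sqrt(5)) = 57*39 + (-2 + sqrt(5)) = 2223 + (-2 + sqrt(5)) = 2221 + sqrt(5)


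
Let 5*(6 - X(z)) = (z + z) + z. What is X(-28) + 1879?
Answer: 9509/5 ≈ 1901.8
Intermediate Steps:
X(z) = 6 - 3*z/5 (X(z) = 6 - ((z + z) + z)/5 = 6 - (2*z + z)/5 = 6 - 3*z/5)
X(-28) + 1879 = (6 - ⅗*(-28)) + 1879 = (6 + 84/5) + 1879 = 114/5 + 1879 = 9509/5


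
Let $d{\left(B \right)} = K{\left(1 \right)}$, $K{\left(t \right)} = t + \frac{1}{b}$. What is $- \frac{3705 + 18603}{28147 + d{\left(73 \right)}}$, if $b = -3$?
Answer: $- \frac{66924}{84443} \approx -0.79253$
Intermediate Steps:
$K{\left(t \right)} = - \frac{1}{3} + t$ ($K{\left(t \right)} = t + \frac{1}{-3} = t - \frac{1}{3} = - \frac{1}{3} + t$)
$d{\left(B \right)} = \frac{2}{3}$ ($d{\left(B \right)} = - \frac{1}{3} + 1 = \frac{2}{3}$)
$- \frac{3705 + 18603}{28147 + d{\left(73 \right)}} = - \frac{3705 + 18603}{28147 + \frac{2}{3}} = - \frac{22308}{\frac{84443}{3}} = - \frac{22308 \cdot 3}{84443} = \left(-1\right) \frac{66924}{84443} = - \frac{66924}{84443}$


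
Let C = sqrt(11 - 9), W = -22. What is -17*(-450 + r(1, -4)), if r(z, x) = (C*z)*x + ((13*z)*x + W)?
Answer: 8908 + 68*sqrt(2) ≈ 9004.2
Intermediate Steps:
C = sqrt(2) ≈ 1.4142
r(z, x) = -22 + 13*x*z + x*z*sqrt(2) (r(z, x) = (sqrt(2)*z)*x + ((13*z)*x - 22) = (z*sqrt(2))*x + (13*x*z - 22) = x*z*sqrt(2) + (-22 + 13*x*z) = -22 + 13*x*z + x*z*sqrt(2))
-17*(-450 + r(1, -4)) = -17*(-450 + (-22 + 13*(-4)*1 - 4*1*sqrt(2))) = -17*(-450 + (-22 - 52 - 4*sqrt(2))) = -17*(-450 + (-74 - 4*sqrt(2))) = -17*(-524 - 4*sqrt(2)) = 8908 + 68*sqrt(2)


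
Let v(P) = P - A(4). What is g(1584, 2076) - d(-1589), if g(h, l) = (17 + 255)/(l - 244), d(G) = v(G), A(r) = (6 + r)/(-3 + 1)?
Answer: 362770/229 ≈ 1584.1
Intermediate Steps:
A(r) = -3 - r/2 (A(r) = (6 + r)/(-2) = (6 + r)*(-½) = -3 - r/2)
v(P) = 5 + P (v(P) = P - (-3 - ½*4) = P - (-3 - 2) = P - 1*(-5) = P + 5 = 5 + P)
d(G) = 5 + G
g(h, l) = 272/(-244 + l)
g(1584, 2076) - d(-1589) = 272/(-244 + 2076) - (5 - 1589) = 272/1832 - 1*(-1584) = 272*(1/1832) + 1584 = 34/229 + 1584 = 362770/229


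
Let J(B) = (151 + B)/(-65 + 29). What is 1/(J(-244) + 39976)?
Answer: 12/479743 ≈ 2.5013e-5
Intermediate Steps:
J(B) = -151/36 - B/36 (J(B) = (151 + B)/(-36) = (151 + B)*(-1/36) = -151/36 - B/36)
1/(J(-244) + 39976) = 1/((-151/36 - 1/36*(-244)) + 39976) = 1/((-151/36 + 61/9) + 39976) = 1/(31/12 + 39976) = 1/(479743/12) = 12/479743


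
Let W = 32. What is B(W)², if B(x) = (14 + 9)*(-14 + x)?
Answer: 171396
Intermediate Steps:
B(x) = -322 + 23*x (B(x) = 23*(-14 + x) = -322 + 23*x)
B(W)² = (-322 + 23*32)² = (-322 + 736)² = 414² = 171396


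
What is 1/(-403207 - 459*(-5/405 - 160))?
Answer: -3/989284 ≈ -3.0325e-6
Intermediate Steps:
1/(-403207 - 459*(-5/405 - 160)) = 1/(-403207 - 459*(-5*1/405 - 160)) = 1/(-403207 - 459*(-1/81 - 160)) = 1/(-403207 - 459*(-12961/81)) = 1/(-403207 + 220337/3) = 1/(-989284/3) = -3/989284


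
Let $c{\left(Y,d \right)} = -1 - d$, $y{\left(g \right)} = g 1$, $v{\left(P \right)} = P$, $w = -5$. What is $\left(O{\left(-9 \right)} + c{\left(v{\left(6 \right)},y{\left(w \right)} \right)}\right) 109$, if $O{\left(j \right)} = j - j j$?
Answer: $-9374$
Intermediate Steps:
$y{\left(g \right)} = g$
$O{\left(j \right)} = j - j^{2}$
$\left(O{\left(-9 \right)} + c{\left(v{\left(6 \right)},y{\left(w \right)} \right)}\right) 109 = \left(- 9 \left(1 - -9\right) - -4\right) 109 = \left(- 9 \left(1 + 9\right) + \left(-1 + 5\right)\right) 109 = \left(\left(-9\right) 10 + 4\right) 109 = \left(-90 + 4\right) 109 = \left(-86\right) 109 = -9374$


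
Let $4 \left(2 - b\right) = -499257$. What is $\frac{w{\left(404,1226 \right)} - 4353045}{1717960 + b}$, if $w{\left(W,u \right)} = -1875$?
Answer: $- \frac{1161312}{491407} \approx -2.3632$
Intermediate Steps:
$b = \frac{499265}{4}$ ($b = 2 - - \frac{499257}{4} = 2 + \frac{499257}{4} = \frac{499265}{4} \approx 1.2482 \cdot 10^{5}$)
$\frac{w{\left(404,1226 \right)} - 4353045}{1717960 + b} = \frac{-1875 - 4353045}{1717960 + \frac{499265}{4}} = - \frac{4354920}{\frac{7371105}{4}} = \left(-4354920\right) \frac{4}{7371105} = - \frac{1161312}{491407}$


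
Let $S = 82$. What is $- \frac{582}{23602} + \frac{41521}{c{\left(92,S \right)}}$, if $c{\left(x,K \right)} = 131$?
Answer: $\frac{489951200}{1545931} \approx 316.93$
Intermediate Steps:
$- \frac{582}{23602} + \frac{41521}{c{\left(92,S \right)}} = - \frac{582}{23602} + \frac{41521}{131} = \left(-582\right) \frac{1}{23602} + 41521 \cdot \frac{1}{131} = - \frac{291}{11801} + \frac{41521}{131} = \frac{489951200}{1545931}$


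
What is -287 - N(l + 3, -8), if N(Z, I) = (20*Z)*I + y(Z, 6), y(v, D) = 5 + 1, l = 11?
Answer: 1947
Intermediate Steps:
y(v, D) = 6
N(Z, I) = 6 + 20*I*Z (N(Z, I) = (20*Z)*I + 6 = 20*I*Z + 6 = 6 + 20*I*Z)
-287 - N(l + 3, -8) = -287 - (6 + 20*(-8)*(11 + 3)) = -287 - (6 + 20*(-8)*14) = -287 - (6 - 2240) = -287 - 1*(-2234) = -287 + 2234 = 1947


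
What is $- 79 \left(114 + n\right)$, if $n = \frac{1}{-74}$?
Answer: $- \frac{666365}{74} \approx -9004.9$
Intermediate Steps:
$n = - \frac{1}{74} \approx -0.013514$
$- 79 \left(114 + n\right) = - 79 \left(114 - \frac{1}{74}\right) = \left(-79\right) \frac{8435}{74} = - \frac{666365}{74}$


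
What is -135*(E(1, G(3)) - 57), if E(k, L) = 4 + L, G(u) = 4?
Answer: 6615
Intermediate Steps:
-135*(E(1, G(3)) - 57) = -135*((4 + 4) - 57) = -135*(8 - 57) = -135*(-49) = 6615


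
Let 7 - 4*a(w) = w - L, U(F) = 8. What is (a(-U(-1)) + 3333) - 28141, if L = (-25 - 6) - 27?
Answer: -99275/4 ≈ -24819.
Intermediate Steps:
L = -58 (L = -31 - 27 = -58)
a(w) = -51/4 - w/4 (a(w) = 7/4 - (w - 1*(-58))/4 = 7/4 - (w + 58)/4 = 7/4 - (58 + w)/4 = 7/4 + (-29/2 - w/4) = -51/4 - w/4)
(a(-U(-1)) + 3333) - 28141 = ((-51/4 - (-1)*8/4) + 3333) - 28141 = ((-51/4 - 1/4*(-8)) + 3333) - 28141 = ((-51/4 + 2) + 3333) - 28141 = (-43/4 + 3333) - 28141 = 13289/4 - 28141 = -99275/4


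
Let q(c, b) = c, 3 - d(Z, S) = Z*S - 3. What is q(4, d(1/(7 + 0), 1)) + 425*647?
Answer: 274979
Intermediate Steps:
d(Z, S) = 6 - S*Z (d(Z, S) = 3 - (Z*S - 3) = 3 - (S*Z - 3) = 3 - (-3 + S*Z) = 3 + (3 - S*Z) = 6 - S*Z)
q(4, d(1/(7 + 0), 1)) + 425*647 = 4 + 425*647 = 4 + 274975 = 274979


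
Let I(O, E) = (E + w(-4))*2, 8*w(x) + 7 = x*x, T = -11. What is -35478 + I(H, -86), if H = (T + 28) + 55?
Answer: -142591/4 ≈ -35648.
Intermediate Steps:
w(x) = -7/8 + x²/8 (w(x) = -7/8 + (x*x)/8 = -7/8 + x²/8)
H = 72 (H = (-11 + 28) + 55 = 17 + 55 = 72)
I(O, E) = 9/4 + 2*E (I(O, E) = (E + (-7/8 + (⅛)*(-4)²))*2 = (E + (-7/8 + (⅛)*16))*2 = (E + (-7/8 + 2))*2 = (E + 9/8)*2 = (9/8 + E)*2 = 9/4 + 2*E)
-35478 + I(H, -86) = -35478 + (9/4 + 2*(-86)) = -35478 + (9/4 - 172) = -35478 - 679/4 = -142591/4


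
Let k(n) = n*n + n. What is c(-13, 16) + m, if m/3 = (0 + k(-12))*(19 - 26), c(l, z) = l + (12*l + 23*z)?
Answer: -2573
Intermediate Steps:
c(l, z) = 13*l + 23*z
k(n) = n + n² (k(n) = n² + n = n + n²)
m = -2772 (m = 3*((0 - 12*(1 - 12))*(19 - 26)) = 3*((0 - 12*(-11))*(-7)) = 3*((0 + 132)*(-7)) = 3*(132*(-7)) = 3*(-924) = -2772)
c(-13, 16) + m = (13*(-13) + 23*16) - 2772 = (-169 + 368) - 2772 = 199 - 2772 = -2573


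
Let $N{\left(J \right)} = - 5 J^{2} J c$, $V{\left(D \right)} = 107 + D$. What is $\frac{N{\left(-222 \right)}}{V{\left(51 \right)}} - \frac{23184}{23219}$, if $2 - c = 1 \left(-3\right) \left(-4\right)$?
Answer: $- \frac{907286667048}{262043} \approx -3.4624 \cdot 10^{6}$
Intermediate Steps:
$c = -10$ ($c = 2 - 1 \left(-3\right) \left(-4\right) = 2 - \left(-3\right) \left(-4\right) = 2 - 12 = -10$)
$N{\left(J \right)} = 50 J^{3}$ ($N{\left(J \right)} = - 5 J^{2} J \left(-10\right) = - 5 J^{3} \left(-10\right) = 50 J^{3}$)
$\frac{N{\left(-222 \right)}}{V{\left(51 \right)}} - \frac{23184}{23219} = \frac{50 \left(-222\right)^{3}}{107 + 51} - \frac{23184}{23219} = \frac{50 \left(-10941048\right)}{158} - \frac{3312}{3317} = \left(-547052400\right) \frac{1}{158} - \frac{3312}{3317} = - \frac{273526200}{79} - \frac{3312}{3317} = - \frac{907286667048}{262043}$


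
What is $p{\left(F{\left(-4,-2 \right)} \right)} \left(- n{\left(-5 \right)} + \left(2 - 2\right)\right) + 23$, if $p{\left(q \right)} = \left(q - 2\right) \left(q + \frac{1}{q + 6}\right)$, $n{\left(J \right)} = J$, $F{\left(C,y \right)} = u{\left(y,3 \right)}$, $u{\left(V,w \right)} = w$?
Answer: $\frac{347}{9} \approx 38.556$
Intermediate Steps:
$F{\left(C,y \right)} = 3$
$p{\left(q \right)} = \left(-2 + q\right) \left(q + \frac{1}{6 + q}\right)$
$p{\left(F{\left(-4,-2 \right)} \right)} \left(- n{\left(-5 \right)} + \left(2 - 2\right)\right) + 23 = \frac{-2 + 3^{3} - 33 + 4 \cdot 3^{2}}{6 + 3} \left(\left(-1\right) \left(-5\right) + \left(2 - 2\right)\right) + 23 = \frac{-2 + 27 - 33 + 4 \cdot 9}{9} \left(5 + 0\right) + 23 = \frac{-2 + 27 - 33 + 36}{9} \cdot 5 + 23 = \frac{1}{9} \cdot 28 \cdot 5 + 23 = \frac{28}{9} \cdot 5 + 23 = \frac{140}{9} + 23 = \frac{347}{9}$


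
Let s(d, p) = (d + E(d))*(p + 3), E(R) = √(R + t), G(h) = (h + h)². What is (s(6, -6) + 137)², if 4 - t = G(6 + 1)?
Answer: 12487 - 714*I*√186 ≈ 12487.0 - 9737.7*I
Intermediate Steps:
G(h) = 4*h² (G(h) = (2*h)² = 4*h²)
t = -192 (t = 4 - 4*(6 + 1)² = 4 - 4*7² = 4 - 4*49 = 4 - 1*196 = 4 - 196 = -192)
E(R) = √(-192 + R) (E(R) = √(R - 192) = √(-192 + R))
s(d, p) = (3 + p)*(d + √(-192 + d)) (s(d, p) = (d + √(-192 + d))*(p + 3) = (d + √(-192 + d))*(3 + p) = (3 + p)*(d + √(-192 + d)))
(s(6, -6) + 137)² = ((3*6 + 3*√(-192 + 6) + 6*(-6) - 6*√(-192 + 6)) + 137)² = ((18 + 3*√(-186) - 36 - 6*I*√186) + 137)² = ((18 + 3*(I*√186) - 36 - 6*I*√186) + 137)² = ((18 + 3*I*√186 - 36 - 6*I*√186) + 137)² = ((-18 - 3*I*√186) + 137)² = (119 - 3*I*√186)²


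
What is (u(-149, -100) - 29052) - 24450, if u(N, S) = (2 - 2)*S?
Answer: -53502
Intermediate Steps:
u(N, S) = 0 (u(N, S) = 0*S = 0)
(u(-149, -100) - 29052) - 24450 = (0 - 29052) - 24450 = -29052 - 24450 = -53502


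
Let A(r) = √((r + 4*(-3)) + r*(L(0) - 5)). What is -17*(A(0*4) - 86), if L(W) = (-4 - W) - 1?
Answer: 1462 - 34*I*√3 ≈ 1462.0 - 58.89*I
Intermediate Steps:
L(W) = -5 - W
A(r) = √(-12 - 9*r) (A(r) = √((r + 4*(-3)) + r*((-5 - 1*0) - 5)) = √((r - 12) + r*((-5 + 0) - 5)) = √((-12 + r) + r*(-5 - 5)) = √((-12 + r) + r*(-10)) = √((-12 + r) - 10*r) = √(-12 - 9*r))
-17*(A(0*4) - 86) = -17*(√(-12 - 0*4) - 86) = -17*(√(-12 - 9*0) - 86) = -17*(√(-12 + 0) - 86) = -17*(√(-12) - 86) = -17*(2*I*√3 - 86) = -17*(-86 + 2*I*√3) = 1462 - 34*I*√3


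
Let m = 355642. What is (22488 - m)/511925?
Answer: -333154/511925 ≈ -0.65079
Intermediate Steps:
(22488 - m)/511925 = (22488 - 1*355642)/511925 = (22488 - 355642)*(1/511925) = -333154*1/511925 = -333154/511925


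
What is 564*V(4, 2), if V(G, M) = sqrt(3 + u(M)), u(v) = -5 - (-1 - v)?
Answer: 564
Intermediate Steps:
u(v) = -4 + v (u(v) = -5 + (1 + v) = -4 + v)
V(G, M) = sqrt(-1 + M) (V(G, M) = sqrt(3 + (-4 + M)) = sqrt(-1 + M))
564*V(4, 2) = 564*sqrt(-1 + 2) = 564*sqrt(1) = 564*1 = 564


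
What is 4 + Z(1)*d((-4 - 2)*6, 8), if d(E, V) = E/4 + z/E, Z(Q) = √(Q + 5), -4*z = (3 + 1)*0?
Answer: 4 - 9*√6 ≈ -18.045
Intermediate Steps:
z = 0 (z = -(3 + 1)*0/4 = -0 = -¼*0 = 0)
Z(Q) = √(5 + Q)
d(E, V) = E/4 (d(E, V) = E/4 + 0/E = E*(¼) + 0 = E/4 + 0 = E/4)
4 + Z(1)*d((-4 - 2)*6, 8) = 4 + √(5 + 1)*(((-4 - 2)*6)/4) = 4 + √6*((-6*6)/4) = 4 + √6*((¼)*(-36)) = 4 + √6*(-9) = 4 - 9*√6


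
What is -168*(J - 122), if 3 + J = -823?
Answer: 159264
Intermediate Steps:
J = -826 (J = -3 - 823 = -826)
-168*(J - 122) = -168*(-826 - 122) = -168*(-948) = 159264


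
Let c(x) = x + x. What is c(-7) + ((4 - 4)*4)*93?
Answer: -14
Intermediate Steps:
c(x) = 2*x
c(-7) + ((4 - 4)*4)*93 = 2*(-7) + ((4 - 4)*4)*93 = -14 + (0*4)*93 = -14 + 0*93 = -14 + 0 = -14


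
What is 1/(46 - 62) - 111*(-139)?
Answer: 246863/16 ≈ 15429.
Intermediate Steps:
1/(46 - 62) - 111*(-139) = 1/(-16) + 15429 = -1/16 + 15429 = 246863/16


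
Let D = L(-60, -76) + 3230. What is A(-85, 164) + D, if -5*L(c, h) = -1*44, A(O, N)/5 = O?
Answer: 14069/5 ≈ 2813.8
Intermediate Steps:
A(O, N) = 5*O
L(c, h) = 44/5 (L(c, h) = -(-1)*44/5 = -⅕*(-44) = 44/5)
D = 16194/5 (D = 44/5 + 3230 = 16194/5 ≈ 3238.8)
A(-85, 164) + D = 5*(-85) + 16194/5 = -425 + 16194/5 = 14069/5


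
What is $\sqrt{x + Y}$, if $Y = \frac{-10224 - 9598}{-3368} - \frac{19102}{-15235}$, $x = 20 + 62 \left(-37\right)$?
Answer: $\frac{61 i \sqrt{100247668209645}}{12827870} \approx 47.612 i$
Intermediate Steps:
$x = -2274$ ($x = 20 - 2294 = -2274$)
$Y = \frac{183161853}{25655740}$ ($Y = \left(-19822\right) \left(- \frac{1}{3368}\right) - - \frac{19102}{15235} = \frac{9911}{1684} + \frac{19102}{15235} = \frac{183161853}{25655740} \approx 7.1392$)
$\sqrt{x + Y} = \sqrt{-2274 + \frac{183161853}{25655740}} = \sqrt{- \frac{58157990907}{25655740}} = \frac{61 i \sqrt{100247668209645}}{12827870}$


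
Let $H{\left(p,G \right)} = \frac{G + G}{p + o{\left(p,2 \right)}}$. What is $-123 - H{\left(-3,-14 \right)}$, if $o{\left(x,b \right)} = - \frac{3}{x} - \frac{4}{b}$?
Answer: $-130$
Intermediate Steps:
$o{\left(x,b \right)} = - \frac{4}{b} - \frac{3}{x}$
$H{\left(p,G \right)} = \frac{2 G}{-2 + p - \frac{3}{p}}$ ($H{\left(p,G \right)} = \frac{G + G}{p - \left(2 + \frac{3}{p}\right)} = \frac{2 G}{p - \left(2 + \frac{3}{p}\right)} = \frac{2 G}{-2 + p - \frac{3}{p}}$)
$-123 - H{\left(-3,-14 \right)} = -123 - \left(-2\right) \left(-14\right) \left(-3\right) \frac{1}{3 - - 3 \left(-2 - 3\right)} = -123 - \left(-2\right) \left(-14\right) \left(-3\right) \frac{1}{3 - \left(-3\right) \left(-5\right)} = -123 - \left(-2\right) \left(-14\right) \left(-3\right) \frac{1}{3 - 15} = -123 - \left(-2\right) \left(-14\right) \left(-3\right) \frac{1}{-12} = -123 - \left(-2\right) \left(-14\right) \left(-3\right) \left(- \frac{1}{12}\right) = -123 - 7 = -130$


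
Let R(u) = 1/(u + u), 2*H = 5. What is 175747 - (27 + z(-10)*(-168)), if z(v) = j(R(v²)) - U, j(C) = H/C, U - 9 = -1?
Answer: 258376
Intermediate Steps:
H = 5/2 (H = (½)*5 = 5/2 ≈ 2.5000)
R(u) = 1/(2*u)
U = 8 (U = 9 - 1 = 8)
j(C) = 5/(2*C)
z(v) = -8 + 5*v² (z(v) = 5/(2*((1/(2*(v²))))) - 1*8 = 5/(2*((1/(2*v²)))) - 8 = 5*(2*v²)/2 - 8 = 5*v² - 8 = -8 + 5*v²)
175747 - (27 + z(-10)*(-168)) = 175747 - (27 + (-8 + 5*(-10)²)*(-168)) = 175747 - (27 + (-8 + 5*100)*(-168)) = 175747 - (27 + (-8 + 500)*(-168)) = 175747 - (27 + 492*(-168)) = 175747 - (27 - 82656) = 175747 - 1*(-82629) = 175747 + 82629 = 258376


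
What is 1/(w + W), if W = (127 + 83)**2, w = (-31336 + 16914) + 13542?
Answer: 1/43220 ≈ 2.3137e-5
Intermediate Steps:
w = -880 (w = -14422 + 13542 = -880)
W = 44100 (W = 210**2 = 44100)
1/(w + W) = 1/(-880 + 44100) = 1/43220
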